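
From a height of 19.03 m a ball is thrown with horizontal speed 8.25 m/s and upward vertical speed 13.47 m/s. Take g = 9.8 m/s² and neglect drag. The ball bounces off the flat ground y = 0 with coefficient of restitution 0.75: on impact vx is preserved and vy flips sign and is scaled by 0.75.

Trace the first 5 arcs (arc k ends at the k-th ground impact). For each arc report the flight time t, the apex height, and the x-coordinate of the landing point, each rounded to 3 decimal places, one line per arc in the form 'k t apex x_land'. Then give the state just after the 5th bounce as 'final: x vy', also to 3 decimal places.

Arc 1: start y=19.030, vy=13.470 → t=3.777, apex=28.287, x_land=31.162, impact vy=-23.546
  bounce: vy ← 0.75·23.546 = 17.660
Arc 2: start y=0.000, vy=17.660 → t=3.604, apex=15.912, x_land=60.895, impact vy=-17.660
  bounce: vy ← 0.75·17.660 = 13.245
Arc 3: start y=0.000, vy=13.245 → t=2.703, apex=8.950, x_land=83.195, impact vy=-13.245
  bounce: vy ← 0.75·13.245 = 9.934
Arc 4: start y=0.000, vy=9.934 → t=2.027, apex=5.035, x_land=99.920, impact vy=-9.934
  bounce: vy ← 0.75·9.934 = 7.450
Arc 5: start y=0.000, vy=7.450 → t=1.520, apex=2.832, x_land=112.463, impact vy=-7.450
  bounce: vy ← 0.75·7.450 = 5.588

1 3.777 28.287 31.162
2 3.604 15.912 60.895
3 2.703 8.950 83.195
4 2.027 5.035 99.920
5 1.520 2.832 112.463
final: 112.463 5.588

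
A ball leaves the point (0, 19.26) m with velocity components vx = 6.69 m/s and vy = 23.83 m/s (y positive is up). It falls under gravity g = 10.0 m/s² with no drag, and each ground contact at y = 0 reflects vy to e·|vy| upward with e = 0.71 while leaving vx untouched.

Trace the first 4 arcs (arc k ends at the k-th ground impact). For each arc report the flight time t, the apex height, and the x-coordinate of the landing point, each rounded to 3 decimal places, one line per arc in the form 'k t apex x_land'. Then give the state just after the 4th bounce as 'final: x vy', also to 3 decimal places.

Arc 1: start y=19.260, vy=23.830 → t=5.470, apex=47.653, x_land=36.596, impact vy=-30.872
  bounce: vy ← 0.71·30.872 = 21.919
Arc 2: start y=0.000, vy=21.919 → t=4.384, apex=24.022, x_land=65.923, impact vy=-21.919
  bounce: vy ← 0.71·21.919 = 15.562
Arc 3: start y=0.000, vy=15.562 → t=3.112, apex=12.110, x_land=86.746, impact vy=-15.562
  bounce: vy ← 0.71·15.562 = 11.049
Arc 4: start y=0.000, vy=11.049 → t=2.210, apex=6.104, x_land=101.530, impact vy=-11.049
  bounce: vy ← 0.71·11.049 = 7.845

1 5.470 47.653 36.596
2 4.384 24.022 65.923
3 3.112 12.110 86.746
4 2.210 6.104 101.530
final: 101.530 7.845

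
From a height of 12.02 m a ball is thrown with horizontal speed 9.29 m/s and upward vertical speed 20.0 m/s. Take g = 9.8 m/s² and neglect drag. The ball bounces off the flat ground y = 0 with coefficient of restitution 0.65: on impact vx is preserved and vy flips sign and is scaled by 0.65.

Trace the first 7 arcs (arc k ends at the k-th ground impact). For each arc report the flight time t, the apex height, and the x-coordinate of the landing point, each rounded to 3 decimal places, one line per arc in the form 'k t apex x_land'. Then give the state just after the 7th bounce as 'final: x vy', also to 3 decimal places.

Arc 1: start y=12.020, vy=20.000 → t=4.613, apex=32.428, x_land=42.858, impact vy=-25.211
  bounce: vy ← 0.65·25.211 = 16.387
Arc 2: start y=0.000, vy=16.387 → t=3.344, apex=13.701, x_land=73.927, impact vy=-16.387
  bounce: vy ← 0.65·16.387 = 10.652
Arc 3: start y=0.000, vy=10.652 → t=2.174, apex=5.789, x_land=94.121, impact vy=-10.652
  bounce: vy ← 0.65·10.652 = 6.924
Arc 4: start y=0.000, vy=6.924 → t=1.413, apex=2.446, x_land=107.248, impact vy=-6.924
  bounce: vy ← 0.65·6.924 = 4.500
Arc 5: start y=0.000, vy=4.500 → t=0.918, apex=1.033, x_land=115.780, impact vy=-4.500
  bounce: vy ← 0.65·4.500 = 2.925
Arc 6: start y=0.000, vy=2.925 → t=0.597, apex=0.437, x_land=121.326, impact vy=-2.925
  bounce: vy ← 0.65·2.925 = 1.901
Arc 7: start y=0.000, vy=1.901 → t=0.388, apex=0.184, x_land=124.931, impact vy=-1.901
  bounce: vy ← 0.65·1.901 = 1.236

1 4.613 32.428 42.858
2 3.344 13.701 73.927
3 2.174 5.789 94.121
4 1.413 2.446 107.248
5 0.918 1.033 115.780
6 0.597 0.437 121.326
7 0.388 0.184 124.931
final: 124.931 1.236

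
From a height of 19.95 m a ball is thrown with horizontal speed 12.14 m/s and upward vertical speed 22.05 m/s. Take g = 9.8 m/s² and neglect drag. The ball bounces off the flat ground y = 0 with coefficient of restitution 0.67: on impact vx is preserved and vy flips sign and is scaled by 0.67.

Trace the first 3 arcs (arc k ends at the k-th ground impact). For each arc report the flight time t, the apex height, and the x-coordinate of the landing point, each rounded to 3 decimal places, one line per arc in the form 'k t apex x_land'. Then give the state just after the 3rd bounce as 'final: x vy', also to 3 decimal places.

1 5.272 44.756 64.005
2 4.050 20.091 113.170
3 2.713 9.019 146.110
final: 146.110 8.908

Arc 1: start y=19.950, vy=22.050 → t=5.272, apex=44.756, x_land=64.005, impact vy=-29.618
  bounce: vy ← 0.67·29.618 = 19.844
Arc 2: start y=0.000, vy=19.844 → t=4.050, apex=20.091, x_land=113.170, impact vy=-19.844
  bounce: vy ← 0.67·19.844 = 13.295
Arc 3: start y=0.000, vy=13.295 → t=2.713, apex=9.019, x_land=146.110, impact vy=-13.295
  bounce: vy ← 0.67·13.295 = 8.908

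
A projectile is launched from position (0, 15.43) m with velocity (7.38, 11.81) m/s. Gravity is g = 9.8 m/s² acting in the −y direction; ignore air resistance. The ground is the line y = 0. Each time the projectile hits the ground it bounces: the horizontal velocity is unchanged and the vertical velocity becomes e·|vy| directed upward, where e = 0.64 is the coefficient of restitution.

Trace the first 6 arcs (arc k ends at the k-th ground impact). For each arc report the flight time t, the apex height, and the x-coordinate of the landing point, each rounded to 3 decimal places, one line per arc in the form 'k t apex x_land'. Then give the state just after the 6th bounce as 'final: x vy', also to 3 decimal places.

Arc 1: start y=15.430, vy=11.810 → t=3.350, apex=22.546, x_land=24.724, impact vy=-21.022
  bounce: vy ← 0.64·21.022 = 13.454
Arc 2: start y=0.000, vy=13.454 → t=2.746, apex=9.235, x_land=44.987, impact vy=-13.454
  bounce: vy ← 0.64·13.454 = 8.610
Arc 3: start y=0.000, vy=8.610 → t=1.757, apex=3.783, x_land=57.956, impact vy=-8.610
  bounce: vy ← 0.64·8.610 = 5.511
Arc 4: start y=0.000, vy=5.511 → t=1.125, apex=1.549, x_land=66.255, impact vy=-5.511
  bounce: vy ← 0.64·5.511 = 3.527
Arc 5: start y=0.000, vy=3.527 → t=0.720, apex=0.635, x_land=71.567, impact vy=-3.527
  bounce: vy ← 0.64·3.527 = 2.257
Arc 6: start y=0.000, vy=2.257 → t=0.461, apex=0.260, x_land=74.967, impact vy=-2.257
  bounce: vy ← 0.64·2.257 = 1.445

1 3.350 22.546 24.724
2 2.746 9.235 44.987
3 1.757 3.783 57.956
4 1.125 1.549 66.255
5 0.720 0.635 71.567
6 0.461 0.260 74.967
final: 74.967 1.445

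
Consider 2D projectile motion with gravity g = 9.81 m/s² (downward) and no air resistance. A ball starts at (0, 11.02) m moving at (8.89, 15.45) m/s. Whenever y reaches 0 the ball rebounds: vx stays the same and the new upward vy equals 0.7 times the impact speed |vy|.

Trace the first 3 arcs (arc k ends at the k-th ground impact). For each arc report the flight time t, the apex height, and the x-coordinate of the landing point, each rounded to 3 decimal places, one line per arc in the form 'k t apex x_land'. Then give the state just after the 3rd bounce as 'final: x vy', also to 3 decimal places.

Arc 1: start y=11.020, vy=15.450 → t=3.749, apex=23.186, x_land=33.330, impact vy=-21.329
  bounce: vy ← 0.7·21.329 = 14.930
Arc 2: start y=0.000, vy=14.930 → t=3.044, apex=11.361, x_land=60.389, impact vy=-14.930
  bounce: vy ← 0.7·14.930 = 10.451
Arc 3: start y=0.000, vy=10.451 → t=2.131, apex=5.567, x_land=79.331, impact vy=-10.451
  bounce: vy ← 0.7·10.451 = 7.316

1 3.749 23.186 33.330
2 3.044 11.361 60.389
3 2.131 5.567 79.331
final: 79.331 7.316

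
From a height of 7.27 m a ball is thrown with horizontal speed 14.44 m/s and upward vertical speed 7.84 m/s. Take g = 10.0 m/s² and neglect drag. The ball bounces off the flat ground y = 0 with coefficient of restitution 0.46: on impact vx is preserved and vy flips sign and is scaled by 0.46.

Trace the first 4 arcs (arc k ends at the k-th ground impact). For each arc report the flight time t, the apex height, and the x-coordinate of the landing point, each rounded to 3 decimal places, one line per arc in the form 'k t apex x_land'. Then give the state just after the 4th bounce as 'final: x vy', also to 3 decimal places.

1 2.222 10.343 32.090
2 1.323 2.189 51.197
3 0.609 0.463 59.986
4 0.280 0.098 64.030
final: 64.030 0.644

Arc 1: start y=7.270, vy=7.840 → t=2.222, apex=10.343, x_land=32.090, impact vy=-14.383
  bounce: vy ← 0.46·14.383 = 6.616
Arc 2: start y=0.000, vy=6.616 → t=1.323, apex=2.189, x_land=51.197, impact vy=-6.616
  bounce: vy ← 0.46·6.616 = 3.043
Arc 3: start y=0.000, vy=3.043 → t=0.609, apex=0.463, x_land=59.986, impact vy=-3.043
  bounce: vy ← 0.46·3.043 = 1.400
Arc 4: start y=0.000, vy=1.400 → t=0.280, apex=0.098, x_land=64.030, impact vy=-1.400
  bounce: vy ← 0.46·1.400 = 0.644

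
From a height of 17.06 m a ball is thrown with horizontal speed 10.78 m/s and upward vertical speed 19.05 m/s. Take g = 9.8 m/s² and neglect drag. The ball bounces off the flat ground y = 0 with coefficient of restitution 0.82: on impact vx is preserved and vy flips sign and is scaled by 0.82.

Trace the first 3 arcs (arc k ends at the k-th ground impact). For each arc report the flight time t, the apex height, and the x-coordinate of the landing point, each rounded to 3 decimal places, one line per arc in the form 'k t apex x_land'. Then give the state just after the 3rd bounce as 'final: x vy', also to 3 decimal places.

Arc 1: start y=17.060, vy=19.050 → t=4.638, apex=35.575, x_land=50.002, impact vy=-26.406
  bounce: vy ← 0.82·26.406 = 21.653
Arc 2: start y=0.000, vy=21.653 → t=4.419, apex=23.921, x_land=97.638, impact vy=-21.653
  bounce: vy ← 0.82·21.653 = 17.755
Arc 3: start y=0.000, vy=17.755 → t=3.624, apex=16.084, x_land=136.700, impact vy=-17.755
  bounce: vy ← 0.82·17.755 = 14.559

1 4.638 35.575 50.002
2 4.419 23.921 97.638
3 3.624 16.084 136.700
final: 136.700 14.559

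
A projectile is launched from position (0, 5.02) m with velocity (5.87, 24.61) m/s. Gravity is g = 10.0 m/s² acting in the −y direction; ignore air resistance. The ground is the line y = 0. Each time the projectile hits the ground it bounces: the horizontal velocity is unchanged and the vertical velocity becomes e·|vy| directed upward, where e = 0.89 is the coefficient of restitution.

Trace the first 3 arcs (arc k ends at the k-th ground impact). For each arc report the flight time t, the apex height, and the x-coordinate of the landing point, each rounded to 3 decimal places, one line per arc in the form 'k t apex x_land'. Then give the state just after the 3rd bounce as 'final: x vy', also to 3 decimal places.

Arc 1: start y=5.020, vy=24.610 → t=5.118, apex=35.303, x_land=30.044, impact vy=-26.572
  bounce: vy ← 0.89·26.572 = 23.649
Arc 2: start y=0.000, vy=23.649 → t=4.730, apex=27.963, x_land=57.807, impact vy=-23.649
  bounce: vy ← 0.89·23.649 = 21.047
Arc 3: start y=0.000, vy=21.047 → t=4.209, apex=22.150, x_land=82.517, impact vy=-21.047
  bounce: vy ← 0.89·21.047 = 18.732

1 5.118 35.303 30.044
2 4.730 27.963 57.807
3 4.209 22.150 82.517
final: 82.517 18.732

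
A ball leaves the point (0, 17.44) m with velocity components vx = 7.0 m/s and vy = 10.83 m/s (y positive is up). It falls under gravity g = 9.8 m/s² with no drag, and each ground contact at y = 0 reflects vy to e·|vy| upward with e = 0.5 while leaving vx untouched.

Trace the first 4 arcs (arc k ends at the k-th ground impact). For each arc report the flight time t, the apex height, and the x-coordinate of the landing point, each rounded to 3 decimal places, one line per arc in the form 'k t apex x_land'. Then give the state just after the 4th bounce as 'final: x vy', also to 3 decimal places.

Arc 1: start y=17.440, vy=10.830 → t=3.292, apex=23.424, x_land=23.041, impact vy=-21.427
  bounce: vy ← 0.5·21.427 = 10.713
Arc 2: start y=0.000, vy=10.713 → t=2.186, apex=5.856, x_land=38.346, impact vy=-10.713
  bounce: vy ← 0.5·10.713 = 5.357
Arc 3: start y=0.000, vy=5.357 → t=1.093, apex=1.464, x_land=45.998, impact vy=-5.357
  bounce: vy ← 0.5·5.357 = 2.678
Arc 4: start y=0.000, vy=2.678 → t=0.547, apex=0.366, x_land=49.824, impact vy=-2.678
  bounce: vy ← 0.5·2.678 = 1.339

1 3.292 23.424 23.041
2 2.186 5.856 38.346
3 1.093 1.464 45.998
4 0.547 0.366 49.824
final: 49.824 1.339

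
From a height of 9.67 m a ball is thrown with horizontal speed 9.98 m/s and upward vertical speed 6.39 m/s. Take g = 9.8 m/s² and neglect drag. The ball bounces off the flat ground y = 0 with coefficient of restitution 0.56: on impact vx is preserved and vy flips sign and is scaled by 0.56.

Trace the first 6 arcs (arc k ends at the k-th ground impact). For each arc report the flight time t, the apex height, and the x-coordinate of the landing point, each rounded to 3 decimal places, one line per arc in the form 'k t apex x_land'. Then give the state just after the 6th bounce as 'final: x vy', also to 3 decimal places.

Arc 1: start y=9.670, vy=6.390 → t=2.201, apex=11.753, x_land=21.964, impact vy=-15.178
  bounce: vy ← 0.56·15.178 = 8.500
Arc 2: start y=0.000, vy=8.500 → t=1.735, apex=3.686, x_land=39.275, impact vy=-8.500
  bounce: vy ← 0.56·8.500 = 4.760
Arc 3: start y=0.000, vy=4.760 → t=0.971, apex=1.156, x_land=48.970, impact vy=-4.760
  bounce: vy ← 0.56·4.760 = 2.665
Arc 4: start y=0.000, vy=2.665 → t=0.544, apex=0.362, x_land=54.398, impact vy=-2.665
  bounce: vy ← 0.56·2.665 = 1.493
Arc 5: start y=0.000, vy=1.493 → t=0.305, apex=0.114, x_land=57.439, impact vy=-1.493
  bounce: vy ← 0.56·1.493 = 0.836
Arc 6: start y=0.000, vy=0.836 → t=0.171, apex=0.036, x_land=59.141, impact vy=-0.836
  bounce: vy ← 0.56·0.836 = 0.468

1 2.201 11.753 21.964
2 1.735 3.686 39.275
3 0.971 1.156 48.970
4 0.544 0.362 54.398
5 0.305 0.114 57.439
6 0.171 0.036 59.141
final: 59.141 0.468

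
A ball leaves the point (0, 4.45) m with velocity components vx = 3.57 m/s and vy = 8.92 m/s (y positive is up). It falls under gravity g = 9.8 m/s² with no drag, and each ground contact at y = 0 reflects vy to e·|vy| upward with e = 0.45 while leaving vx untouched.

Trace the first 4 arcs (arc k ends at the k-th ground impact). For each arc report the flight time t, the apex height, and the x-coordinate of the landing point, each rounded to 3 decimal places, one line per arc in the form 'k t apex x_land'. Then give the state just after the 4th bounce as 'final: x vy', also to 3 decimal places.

1 2.228 8.510 7.954
2 1.186 1.723 12.188
3 0.534 0.349 14.094
4 0.240 0.071 14.951
final: 14.951 0.530

Arc 1: start y=4.450, vy=8.920 → t=2.228, apex=8.510, x_land=7.954, impact vy=-12.915
  bounce: vy ← 0.45·12.915 = 5.812
Arc 2: start y=0.000, vy=5.812 → t=1.186, apex=1.723, x_land=12.188, impact vy=-5.812
  bounce: vy ← 0.45·5.812 = 2.615
Arc 3: start y=0.000, vy=2.615 → t=0.534, apex=0.349, x_land=14.094, impact vy=-2.615
  bounce: vy ← 0.45·2.615 = 1.177
Arc 4: start y=0.000, vy=1.177 → t=0.240, apex=0.071, x_land=14.951, impact vy=-1.177
  bounce: vy ← 0.45·1.177 = 0.530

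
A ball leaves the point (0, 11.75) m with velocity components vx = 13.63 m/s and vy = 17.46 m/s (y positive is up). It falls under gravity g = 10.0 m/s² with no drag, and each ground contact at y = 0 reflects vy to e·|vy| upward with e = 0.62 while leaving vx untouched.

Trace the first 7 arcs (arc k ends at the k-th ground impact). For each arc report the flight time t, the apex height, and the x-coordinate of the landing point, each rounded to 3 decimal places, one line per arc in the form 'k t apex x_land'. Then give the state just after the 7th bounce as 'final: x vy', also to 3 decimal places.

Arc 1: start y=11.750, vy=17.460 → t=4.069, apex=26.993, x_land=55.467, impact vy=-23.235
  bounce: vy ← 0.62·23.235 = 14.406
Arc 2: start y=0.000, vy=14.406 → t=2.881, apex=10.376, x_land=94.736, impact vy=-14.406
  bounce: vy ← 0.62·14.406 = 8.931
Arc 3: start y=0.000, vy=8.931 → t=1.786, apex=3.989, x_land=119.083, impact vy=-8.931
  bounce: vy ← 0.62·8.931 = 5.537
Arc 4: start y=0.000, vy=5.537 → t=1.107, apex=1.533, x_land=134.179, impact vy=-5.537
  bounce: vy ← 0.62·5.537 = 3.433
Arc 5: start y=0.000, vy=3.433 → t=0.687, apex=0.589, x_land=143.538, impact vy=-3.433
  bounce: vy ← 0.62·3.433 = 2.129
Arc 6: start y=0.000, vy=2.129 → t=0.426, apex=0.227, x_land=149.340, impact vy=-2.129
  bounce: vy ← 0.62·2.129 = 1.320
Arc 7: start y=0.000, vy=1.320 → t=0.264, apex=0.087, x_land=152.938, impact vy=-1.320
  bounce: vy ← 0.62·1.320 = 0.818

1 4.069 26.993 55.467
2 2.881 10.376 94.736
3 1.786 3.989 119.083
4 1.107 1.533 134.179
5 0.687 0.589 143.538
6 0.426 0.227 149.340
7 0.264 0.087 152.938
final: 152.938 0.818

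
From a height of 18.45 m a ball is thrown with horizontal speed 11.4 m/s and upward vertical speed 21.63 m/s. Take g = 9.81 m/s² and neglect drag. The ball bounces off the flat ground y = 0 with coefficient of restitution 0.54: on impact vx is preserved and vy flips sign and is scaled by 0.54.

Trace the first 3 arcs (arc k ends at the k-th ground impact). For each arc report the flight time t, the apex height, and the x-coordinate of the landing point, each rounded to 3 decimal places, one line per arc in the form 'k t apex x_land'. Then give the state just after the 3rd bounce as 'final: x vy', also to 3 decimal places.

1 5.141 42.296 58.612
2 3.171 12.333 94.766
3 1.713 3.596 114.289
final: 114.289 4.536

Arc 1: start y=18.450, vy=21.630 → t=5.141, apex=42.296, x_land=58.612, impact vy=-28.807
  bounce: vy ← 0.54·28.807 = 15.556
Arc 2: start y=0.000, vy=15.556 → t=3.171, apex=12.333, x_land=94.766, impact vy=-15.556
  bounce: vy ← 0.54·15.556 = 8.400
Arc 3: start y=0.000, vy=8.400 → t=1.713, apex=3.596, x_land=114.289, impact vy=-8.400
  bounce: vy ← 0.54·8.400 = 4.536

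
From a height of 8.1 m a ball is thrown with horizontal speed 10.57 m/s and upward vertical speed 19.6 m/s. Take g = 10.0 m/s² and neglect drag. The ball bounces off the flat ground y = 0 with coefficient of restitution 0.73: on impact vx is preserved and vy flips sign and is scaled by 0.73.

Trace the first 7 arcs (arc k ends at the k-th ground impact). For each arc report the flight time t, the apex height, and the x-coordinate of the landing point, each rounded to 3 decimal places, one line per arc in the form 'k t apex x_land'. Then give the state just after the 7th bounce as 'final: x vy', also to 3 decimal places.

1 4.297 27.308 45.419
2 3.412 14.552 81.485
3 2.491 7.755 107.812
4 1.818 4.133 127.031
5 1.327 2.202 141.061
6 0.969 1.174 151.303
7 0.707 0.625 158.780
final: 158.780 2.582

Arc 1: start y=8.100, vy=19.600 → t=4.297, apex=27.308, x_land=45.419, impact vy=-23.370
  bounce: vy ← 0.73·23.370 = 17.060
Arc 2: start y=0.000, vy=17.060 → t=3.412, apex=14.552, x_land=81.485, impact vy=-17.060
  bounce: vy ← 0.73·17.060 = 12.454
Arc 3: start y=0.000, vy=12.454 → t=2.491, apex=7.755, x_land=107.812, impact vy=-12.454
  bounce: vy ← 0.73·12.454 = 9.091
Arc 4: start y=0.000, vy=9.091 → t=1.818, apex=4.133, x_land=127.031, impact vy=-9.091
  bounce: vy ← 0.73·9.091 = 6.637
Arc 5: start y=0.000, vy=6.637 → t=1.327, apex=2.202, x_land=141.061, impact vy=-6.637
  bounce: vy ← 0.73·6.637 = 4.845
Arc 6: start y=0.000, vy=4.845 → t=0.969, apex=1.174, x_land=151.303, impact vy=-4.845
  bounce: vy ← 0.73·4.845 = 3.537
Arc 7: start y=0.000, vy=3.537 → t=0.707, apex=0.625, x_land=158.780, impact vy=-3.537
  bounce: vy ← 0.73·3.537 = 2.582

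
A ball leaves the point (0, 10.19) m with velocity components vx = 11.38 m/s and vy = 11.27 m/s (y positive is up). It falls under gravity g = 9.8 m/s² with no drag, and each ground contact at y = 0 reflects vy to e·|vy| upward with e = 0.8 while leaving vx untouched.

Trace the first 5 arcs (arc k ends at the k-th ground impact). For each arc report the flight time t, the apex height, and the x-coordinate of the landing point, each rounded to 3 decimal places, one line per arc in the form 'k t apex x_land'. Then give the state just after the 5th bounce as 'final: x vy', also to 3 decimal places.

1 2.994 16.670 34.077
2 2.951 10.669 67.661
3 2.361 6.828 94.529
4 1.889 4.370 116.023
5 1.511 2.797 133.218
final: 133.218 5.923

Arc 1: start y=10.190, vy=11.270 → t=2.994, apex=16.670, x_land=34.077, impact vy=-18.076
  bounce: vy ← 0.8·18.076 = 14.461
Arc 2: start y=0.000, vy=14.461 → t=2.951, apex=10.669, x_land=67.661, impact vy=-14.461
  bounce: vy ← 0.8·14.461 = 11.569
Arc 3: start y=0.000, vy=11.569 → t=2.361, apex=6.828, x_land=94.529, impact vy=-11.569
  bounce: vy ← 0.8·11.569 = 9.255
Arc 4: start y=0.000, vy=9.255 → t=1.889, apex=4.370, x_land=116.023, impact vy=-9.255
  bounce: vy ← 0.8·9.255 = 7.404
Arc 5: start y=0.000, vy=7.404 → t=1.511, apex=2.797, x_land=133.218, impact vy=-7.404
  bounce: vy ← 0.8·7.404 = 5.923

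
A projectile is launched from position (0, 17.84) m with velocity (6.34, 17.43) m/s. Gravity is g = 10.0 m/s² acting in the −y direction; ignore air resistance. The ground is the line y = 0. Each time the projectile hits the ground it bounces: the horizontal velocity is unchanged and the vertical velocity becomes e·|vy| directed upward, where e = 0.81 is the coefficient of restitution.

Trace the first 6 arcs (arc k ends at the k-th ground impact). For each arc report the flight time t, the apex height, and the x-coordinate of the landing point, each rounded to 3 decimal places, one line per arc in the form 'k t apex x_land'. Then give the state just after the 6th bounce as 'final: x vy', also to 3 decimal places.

Arc 1: start y=17.840, vy=17.430 → t=4.313, apex=33.030, x_land=27.346, impact vy=-25.702
  bounce: vy ← 0.81·25.702 = 20.819
Arc 2: start y=0.000, vy=20.819 → t=4.164, apex=21.671, x_land=53.744, impact vy=-20.819
  bounce: vy ← 0.81·20.819 = 16.863
Arc 3: start y=0.000, vy=16.863 → t=3.373, apex=14.218, x_land=75.127, impact vy=-16.863
  bounce: vy ← 0.81·16.863 = 13.659
Arc 4: start y=0.000, vy=13.659 → t=2.732, apex=9.329, x_land=92.447, impact vy=-13.659
  bounce: vy ← 0.81·13.659 = 11.064
Arc 5: start y=0.000, vy=11.064 → t=2.213, apex=6.121, x_land=106.476, impact vy=-11.064
  bounce: vy ← 0.81·11.064 = 8.962
Arc 6: start y=0.000, vy=8.962 → t=1.792, apex=4.016, x_land=117.839, impact vy=-8.962
  bounce: vy ← 0.81·8.962 = 7.259

1 4.313 33.030 27.346
2 4.164 21.671 53.744
3 3.373 14.218 75.127
4 2.732 9.329 92.447
5 2.213 6.121 106.476
6 1.792 4.016 117.839
final: 117.839 7.259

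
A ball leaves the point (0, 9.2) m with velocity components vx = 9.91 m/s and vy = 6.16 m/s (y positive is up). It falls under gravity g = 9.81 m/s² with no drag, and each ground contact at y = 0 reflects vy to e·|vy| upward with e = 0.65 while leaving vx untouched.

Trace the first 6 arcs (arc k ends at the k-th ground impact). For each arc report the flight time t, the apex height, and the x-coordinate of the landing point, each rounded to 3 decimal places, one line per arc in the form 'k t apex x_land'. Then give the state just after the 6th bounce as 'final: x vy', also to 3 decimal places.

Arc 1: start y=9.200, vy=6.160 → t=2.135, apex=11.134, x_land=21.153, impact vy=-14.780
  bounce: vy ← 0.65·14.780 = 9.607
Arc 2: start y=0.000, vy=9.607 → t=1.959, apex=4.704, x_land=40.563, impact vy=-9.607
  bounce: vy ← 0.65·9.607 = 6.245
Arc 3: start y=0.000, vy=6.245 → t=1.273, apex=1.987, x_land=53.180, impact vy=-6.245
  bounce: vy ← 0.65·6.245 = 4.059
Arc 4: start y=0.000, vy=4.059 → t=0.828, apex=0.840, x_land=61.381, impact vy=-4.059
  bounce: vy ← 0.65·4.059 = 2.638
Arc 5: start y=0.000, vy=2.638 → t=0.538, apex=0.355, x_land=66.711, impact vy=-2.638
  bounce: vy ← 0.65·2.638 = 1.715
Arc 6: start y=0.000, vy=1.715 → t=0.350, apex=0.150, x_land=70.176, impact vy=-1.715
  bounce: vy ← 0.65·1.715 = 1.115

1 2.135 11.134 21.153
2 1.959 4.704 40.563
3 1.273 1.987 53.180
4 0.828 0.840 61.381
5 0.538 0.355 66.711
6 0.350 0.150 70.176
final: 70.176 1.115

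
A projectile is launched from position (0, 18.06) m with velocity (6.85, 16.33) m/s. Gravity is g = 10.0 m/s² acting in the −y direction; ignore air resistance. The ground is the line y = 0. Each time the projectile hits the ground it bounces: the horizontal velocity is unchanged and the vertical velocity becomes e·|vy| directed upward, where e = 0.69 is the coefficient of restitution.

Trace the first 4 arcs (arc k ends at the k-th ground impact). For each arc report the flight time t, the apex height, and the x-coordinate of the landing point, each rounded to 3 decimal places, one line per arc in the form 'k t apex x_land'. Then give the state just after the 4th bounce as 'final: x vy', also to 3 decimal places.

1 4.139 31.393 28.350
2 3.458 14.946 52.037
3 2.386 7.116 68.381
4 1.646 3.388 79.658
final: 79.658 5.680

Arc 1: start y=18.060, vy=16.330 → t=4.139, apex=31.393, x_land=28.350, impact vy=-25.057
  bounce: vy ← 0.69·25.057 = 17.290
Arc 2: start y=0.000, vy=17.290 → t=3.458, apex=14.946, x_land=52.037, impact vy=-17.290
  bounce: vy ← 0.69·17.290 = 11.930
Arc 3: start y=0.000, vy=11.930 → t=2.386, apex=7.116, x_land=68.381, impact vy=-11.930
  bounce: vy ← 0.69·11.930 = 8.232
Arc 4: start y=0.000, vy=8.232 → t=1.646, apex=3.388, x_land=79.658, impact vy=-8.232
  bounce: vy ← 0.69·8.232 = 5.680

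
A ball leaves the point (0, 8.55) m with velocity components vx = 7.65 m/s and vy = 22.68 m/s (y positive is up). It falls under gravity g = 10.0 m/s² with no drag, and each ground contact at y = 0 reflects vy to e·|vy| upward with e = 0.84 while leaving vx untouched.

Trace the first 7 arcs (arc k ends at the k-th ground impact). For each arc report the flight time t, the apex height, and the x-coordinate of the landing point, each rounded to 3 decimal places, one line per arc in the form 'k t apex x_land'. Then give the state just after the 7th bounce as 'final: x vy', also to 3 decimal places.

1 4.886 34.269 37.378
2 4.398 24.180 71.024
3 3.694 17.062 99.287
4 3.103 12.039 123.028
5 2.607 8.494 142.970
6 2.190 5.994 159.722
7 1.839 4.229 173.793
final: 173.793 7.725

Arc 1: start y=8.550, vy=22.680 → t=4.886, apex=34.269, x_land=37.378, impact vy=-26.180
  bounce: vy ← 0.84·26.180 = 21.991
Arc 2: start y=0.000, vy=21.991 → t=4.398, apex=24.180, x_land=71.024, impact vy=-21.991
  bounce: vy ← 0.84·21.991 = 18.472
Arc 3: start y=0.000, vy=18.472 → t=3.694, apex=17.062, x_land=99.287, impact vy=-18.472
  bounce: vy ← 0.84·18.472 = 15.517
Arc 4: start y=0.000, vy=15.517 → t=3.103, apex=12.039, x_land=123.028, impact vy=-15.517
  bounce: vy ← 0.84·15.517 = 13.034
Arc 5: start y=0.000, vy=13.034 → t=2.607, apex=8.494, x_land=142.970, impact vy=-13.034
  bounce: vy ← 0.84·13.034 = 10.949
Arc 6: start y=0.000, vy=10.949 → t=2.190, apex=5.994, x_land=159.722, impact vy=-10.949
  bounce: vy ← 0.84·10.949 = 9.197
Arc 7: start y=0.000, vy=9.197 → t=1.839, apex=4.229, x_land=173.793, impact vy=-9.197
  bounce: vy ← 0.84·9.197 = 7.725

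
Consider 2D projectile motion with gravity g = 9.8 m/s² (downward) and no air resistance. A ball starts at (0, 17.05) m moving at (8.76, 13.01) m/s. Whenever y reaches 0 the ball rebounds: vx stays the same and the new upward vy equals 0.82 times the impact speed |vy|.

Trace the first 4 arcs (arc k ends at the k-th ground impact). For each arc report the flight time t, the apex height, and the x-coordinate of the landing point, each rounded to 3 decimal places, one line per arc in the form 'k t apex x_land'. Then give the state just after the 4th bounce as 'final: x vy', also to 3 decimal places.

Arc 1: start y=17.050, vy=13.010 → t=3.617, apex=25.686, x_land=31.686, impact vy=-22.437
  bounce: vy ← 0.82·22.437 = 18.399
Arc 2: start y=0.000, vy=18.399 → t=3.755, apex=17.271, x_land=64.578, impact vy=-18.399
  bounce: vy ← 0.82·18.399 = 15.087
Arc 3: start y=0.000, vy=15.087 → t=3.079, apex=11.613, x_land=91.550, impact vy=-15.087
  bounce: vy ← 0.82·15.087 = 12.371
Arc 4: start y=0.000, vy=12.371 → t=2.525, apex=7.809, x_land=113.667, impact vy=-12.371
  bounce: vy ← 0.82·12.371 = 10.144

1 3.617 25.686 31.686
2 3.755 17.271 64.578
3 3.079 11.613 91.550
4 2.525 7.809 113.667
final: 113.667 10.144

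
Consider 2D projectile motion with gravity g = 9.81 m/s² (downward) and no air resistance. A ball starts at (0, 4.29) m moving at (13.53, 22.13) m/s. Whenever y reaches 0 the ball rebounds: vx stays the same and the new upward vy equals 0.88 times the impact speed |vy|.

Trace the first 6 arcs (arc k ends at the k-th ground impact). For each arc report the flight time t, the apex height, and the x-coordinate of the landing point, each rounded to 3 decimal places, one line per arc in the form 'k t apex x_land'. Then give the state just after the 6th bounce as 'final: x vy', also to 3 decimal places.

Arc 1: start y=4.290, vy=22.130 → t=4.698, apex=29.251, x_land=63.563, impact vy=-23.956
  bounce: vy ← 0.88·23.956 = 21.082
Arc 2: start y=0.000, vy=21.082 → t=4.298, apex=22.652, x_land=121.714, impact vy=-21.082
  bounce: vy ← 0.88·21.082 = 18.552
Arc 3: start y=0.000, vy=18.552 → t=3.782, apex=17.542, x_land=172.888, impact vy=-18.552
  bounce: vy ← 0.88·18.552 = 16.326
Arc 4: start y=0.000, vy=16.326 → t=3.328, apex=13.584, x_land=217.920, impact vy=-16.326
  bounce: vy ← 0.88·16.326 = 14.367
Arc 5: start y=0.000, vy=14.367 → t=2.929, apex=10.520, x_land=257.549, impact vy=-14.367
  bounce: vy ← 0.88·14.367 = 12.643
Arc 6: start y=0.000, vy=12.643 → t=2.577, apex=8.146, x_land=292.422, impact vy=-12.643
  bounce: vy ← 0.88·12.643 = 11.125

1 4.698 29.251 63.563
2 4.298 22.652 121.714
3 3.782 17.542 172.888
4 3.328 13.584 217.920
5 2.929 10.520 257.549
6 2.577 8.146 292.422
final: 292.422 11.125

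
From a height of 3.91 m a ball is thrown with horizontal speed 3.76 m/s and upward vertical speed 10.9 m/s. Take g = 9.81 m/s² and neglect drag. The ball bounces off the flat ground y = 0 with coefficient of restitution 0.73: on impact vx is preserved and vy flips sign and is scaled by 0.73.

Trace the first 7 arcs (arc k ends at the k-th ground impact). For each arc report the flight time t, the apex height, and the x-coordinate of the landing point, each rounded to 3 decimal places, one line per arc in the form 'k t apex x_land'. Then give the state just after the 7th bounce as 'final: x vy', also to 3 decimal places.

1 2.536 9.966 9.537
2 2.081 5.311 17.362
3 1.519 2.830 23.074
4 1.109 1.508 27.244
5 0.810 0.804 30.288
6 0.591 0.428 32.510
7 0.431 0.228 34.132
final: 34.132 1.545

Arc 1: start y=3.910, vy=10.900 → t=2.536, apex=9.966, x_land=9.537, impact vy=-13.983
  bounce: vy ← 0.73·13.983 = 10.208
Arc 2: start y=0.000, vy=10.208 → t=2.081, apex=5.311, x_land=17.362, impact vy=-10.208
  bounce: vy ← 0.73·10.208 = 7.452
Arc 3: start y=0.000, vy=7.452 → t=1.519, apex=2.830, x_land=23.074, impact vy=-7.452
  bounce: vy ← 0.73·7.452 = 5.440
Arc 4: start y=0.000, vy=5.440 → t=1.109, apex=1.508, x_land=27.244, impact vy=-5.440
  bounce: vy ← 0.73·5.440 = 3.971
Arc 5: start y=0.000, vy=3.971 → t=0.810, apex=0.804, x_land=30.288, impact vy=-3.971
  bounce: vy ← 0.73·3.971 = 2.899
Arc 6: start y=0.000, vy=2.899 → t=0.591, apex=0.428, x_land=32.510, impact vy=-2.899
  bounce: vy ← 0.73·2.899 = 2.116
Arc 7: start y=0.000, vy=2.116 → t=0.431, apex=0.228, x_land=34.132, impact vy=-2.116
  bounce: vy ← 0.73·2.116 = 1.545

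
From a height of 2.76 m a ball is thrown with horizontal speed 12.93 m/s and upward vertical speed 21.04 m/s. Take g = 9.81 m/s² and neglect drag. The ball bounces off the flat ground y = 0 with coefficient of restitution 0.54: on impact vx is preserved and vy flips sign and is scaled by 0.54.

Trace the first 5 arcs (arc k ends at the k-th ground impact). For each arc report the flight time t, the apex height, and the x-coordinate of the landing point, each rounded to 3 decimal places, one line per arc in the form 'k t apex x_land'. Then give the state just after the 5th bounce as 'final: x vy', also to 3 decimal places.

Arc 1: start y=2.760, vy=21.040 → t=4.417, apex=25.323, x_land=57.110, impact vy=-22.290
  bounce: vy ← 0.54·22.290 = 12.036
Arc 2: start y=0.000, vy=12.036 → t=2.454, apex=7.384, x_land=88.840, impact vy=-12.036
  bounce: vy ← 0.54·12.036 = 6.500
Arc 3: start y=0.000, vy=6.500 → t=1.325, apex=2.153, x_land=105.973, impact vy=-6.500
  bounce: vy ← 0.54·6.500 = 3.510
Arc 4: start y=0.000, vy=3.510 → t=0.716, apex=0.628, x_land=115.226, impact vy=-3.510
  bounce: vy ← 0.54·3.510 = 1.895
Arc 5: start y=0.000, vy=1.895 → t=0.386, apex=0.183, x_land=120.222, impact vy=-1.895
  bounce: vy ← 0.54·1.895 = 1.023

1 4.417 25.323 57.110
2 2.454 7.384 88.840
3 1.325 2.153 105.973
4 0.716 0.628 115.226
5 0.386 0.183 120.222
final: 120.222 1.023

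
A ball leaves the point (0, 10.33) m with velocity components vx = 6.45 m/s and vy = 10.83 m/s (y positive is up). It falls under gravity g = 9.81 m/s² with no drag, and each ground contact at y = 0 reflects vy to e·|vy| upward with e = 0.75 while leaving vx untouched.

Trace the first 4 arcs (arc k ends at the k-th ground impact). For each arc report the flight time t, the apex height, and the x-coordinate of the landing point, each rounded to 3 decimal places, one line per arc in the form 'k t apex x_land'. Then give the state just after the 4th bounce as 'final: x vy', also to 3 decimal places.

Arc 1: start y=10.330, vy=10.830 → t=2.927, apex=16.308, x_land=18.882, impact vy=-17.888
  bounce: vy ← 0.75·17.888 = 13.416
Arc 2: start y=0.000, vy=13.416 → t=2.735, apex=9.173, x_land=36.523, impact vy=-13.416
  bounce: vy ← 0.75·13.416 = 10.062
Arc 3: start y=0.000, vy=10.062 → t=2.051, apex=5.160, x_land=49.754, impact vy=-10.062
  bounce: vy ← 0.75·10.062 = 7.546
Arc 4: start y=0.000, vy=7.546 → t=1.538, apex=2.902, x_land=59.677, impact vy=-7.546
  bounce: vy ← 0.75·7.546 = 5.660

1 2.927 16.308 18.882
2 2.735 9.173 36.523
3 2.051 5.160 49.754
4 1.538 2.902 59.677
final: 59.677 5.660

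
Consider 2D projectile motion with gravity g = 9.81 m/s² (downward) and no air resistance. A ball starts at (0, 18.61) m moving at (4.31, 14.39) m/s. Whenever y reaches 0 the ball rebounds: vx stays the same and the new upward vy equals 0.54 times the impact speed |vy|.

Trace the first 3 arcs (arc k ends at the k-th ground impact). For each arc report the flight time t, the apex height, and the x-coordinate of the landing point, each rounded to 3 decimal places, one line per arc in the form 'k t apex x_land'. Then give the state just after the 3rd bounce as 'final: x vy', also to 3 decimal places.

1 3.905 29.164 16.832
2 2.633 8.504 28.182
3 1.422 2.480 34.311
final: 34.311 3.767

Arc 1: start y=18.610, vy=14.390 → t=3.905, apex=29.164, x_land=16.832, impact vy=-23.921
  bounce: vy ← 0.54·23.921 = 12.917
Arc 2: start y=0.000, vy=12.917 → t=2.633, apex=8.504, x_land=28.182, impact vy=-12.917
  bounce: vy ← 0.54·12.917 = 6.975
Arc 3: start y=0.000, vy=6.975 → t=1.422, apex=2.480, x_land=34.311, impact vy=-6.975
  bounce: vy ← 0.54·6.975 = 3.767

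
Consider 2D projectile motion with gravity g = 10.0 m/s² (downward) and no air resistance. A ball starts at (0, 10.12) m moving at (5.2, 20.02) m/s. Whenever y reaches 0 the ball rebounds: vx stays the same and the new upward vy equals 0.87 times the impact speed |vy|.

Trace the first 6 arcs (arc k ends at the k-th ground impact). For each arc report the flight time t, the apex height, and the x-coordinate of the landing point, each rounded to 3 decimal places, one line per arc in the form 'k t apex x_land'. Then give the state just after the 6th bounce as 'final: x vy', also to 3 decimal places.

Arc 1: start y=10.120, vy=20.020 → t=4.458, apex=30.160, x_land=23.182, impact vy=-24.560
  bounce: vy ← 0.87·24.560 = 21.367
Arc 2: start y=0.000, vy=21.367 → t=4.273, apex=22.828, x_land=45.404, impact vy=-21.367
  bounce: vy ← 0.87·21.367 = 18.590
Arc 3: start y=0.000, vy=18.590 → t=3.718, apex=17.279, x_land=64.737, impact vy=-18.590
  bounce: vy ← 0.87·18.590 = 16.173
Arc 4: start y=0.000, vy=16.173 → t=3.235, apex=13.078, x_land=81.557, impact vy=-16.173
  bounce: vy ← 0.87·16.173 = 14.070
Arc 5: start y=0.000, vy=14.070 → t=2.814, apex=9.899, x_land=96.190, impact vy=-14.070
  bounce: vy ← 0.87·14.070 = 12.241
Arc 6: start y=0.000, vy=12.241 → t=2.448, apex=7.492, x_land=108.921, impact vy=-12.241
  bounce: vy ← 0.87·12.241 = 10.650

1 4.458 30.160 23.182
2 4.273 22.828 45.404
3 3.718 17.279 64.737
4 3.235 13.078 81.557
5 2.814 9.899 96.190
6 2.448 7.492 108.921
final: 108.921 10.650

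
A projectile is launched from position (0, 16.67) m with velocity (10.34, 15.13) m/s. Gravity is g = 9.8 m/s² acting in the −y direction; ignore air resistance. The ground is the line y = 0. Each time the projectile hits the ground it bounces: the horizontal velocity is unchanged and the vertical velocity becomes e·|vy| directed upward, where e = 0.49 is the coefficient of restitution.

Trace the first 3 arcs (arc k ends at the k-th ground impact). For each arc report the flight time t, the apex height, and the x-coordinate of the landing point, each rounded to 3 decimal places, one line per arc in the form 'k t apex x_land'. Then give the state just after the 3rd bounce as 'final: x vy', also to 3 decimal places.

1 3.949 28.349 40.835
2 2.357 6.807 65.208
3 1.155 1.634 77.152
final: 77.152 2.773

Arc 1: start y=16.670, vy=15.130 → t=3.949, apex=28.349, x_land=40.835, impact vy=-23.572
  bounce: vy ← 0.49·23.572 = 11.550
Arc 2: start y=0.000, vy=11.550 → t=2.357, apex=6.807, x_land=65.208, impact vy=-11.550
  bounce: vy ← 0.49·11.550 = 5.660
Arc 3: start y=0.000, vy=5.660 → t=1.155, apex=1.634, x_land=77.152, impact vy=-5.660
  bounce: vy ← 0.49·5.660 = 2.773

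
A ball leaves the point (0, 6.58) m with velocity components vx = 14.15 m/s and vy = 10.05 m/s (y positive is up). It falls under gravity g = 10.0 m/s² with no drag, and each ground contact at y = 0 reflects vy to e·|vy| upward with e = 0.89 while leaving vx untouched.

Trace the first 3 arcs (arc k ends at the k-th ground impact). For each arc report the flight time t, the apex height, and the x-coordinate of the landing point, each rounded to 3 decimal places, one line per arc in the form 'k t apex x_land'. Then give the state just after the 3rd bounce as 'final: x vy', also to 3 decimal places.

1 2.530 11.630 35.801
2 2.715 9.212 74.215
3 2.416 7.297 108.403
final: 108.403 10.752

Arc 1: start y=6.580, vy=10.050 → t=2.530, apex=11.630, x_land=35.801, impact vy=-15.251
  bounce: vy ← 0.89·15.251 = 13.574
Arc 2: start y=0.000, vy=13.574 → t=2.715, apex=9.212, x_land=74.215, impact vy=-13.574
  bounce: vy ← 0.89·13.574 = 12.081
Arc 3: start y=0.000, vy=12.081 → t=2.416, apex=7.297, x_land=108.403, impact vy=-12.081
  bounce: vy ← 0.89·12.081 = 10.752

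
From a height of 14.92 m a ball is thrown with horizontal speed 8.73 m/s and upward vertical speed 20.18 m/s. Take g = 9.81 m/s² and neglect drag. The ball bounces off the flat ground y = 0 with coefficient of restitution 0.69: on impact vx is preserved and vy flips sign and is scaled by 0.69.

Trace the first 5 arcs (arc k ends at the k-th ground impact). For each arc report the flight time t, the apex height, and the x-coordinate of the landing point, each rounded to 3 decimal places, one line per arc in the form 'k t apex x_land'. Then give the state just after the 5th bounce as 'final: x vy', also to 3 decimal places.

1 4.754 35.676 41.502
2 3.722 16.985 73.993
3 2.568 8.087 96.412
4 1.772 3.850 111.881
5 1.223 1.833 122.555
final: 122.555 4.138

Arc 1: start y=14.920, vy=20.180 → t=4.754, apex=35.676, x_land=41.502, impact vy=-26.457
  bounce: vy ← 0.69·26.457 = 18.255
Arc 2: start y=0.000, vy=18.255 → t=3.722, apex=16.985, x_land=73.993, impact vy=-18.255
  bounce: vy ← 0.69·18.255 = 12.596
Arc 3: start y=0.000, vy=12.596 → t=2.568, apex=8.087, x_land=96.412, impact vy=-12.596
  bounce: vy ← 0.69·12.596 = 8.691
Arc 4: start y=0.000, vy=8.691 → t=1.772, apex=3.850, x_land=111.881, impact vy=-8.691
  bounce: vy ← 0.69·8.691 = 5.997
Arc 5: start y=0.000, vy=5.997 → t=1.223, apex=1.833, x_land=122.555, impact vy=-5.997
  bounce: vy ← 0.69·5.997 = 4.138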